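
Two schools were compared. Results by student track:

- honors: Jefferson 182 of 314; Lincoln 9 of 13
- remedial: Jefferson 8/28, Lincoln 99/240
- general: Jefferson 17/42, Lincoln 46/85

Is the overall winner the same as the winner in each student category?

Honors: Jefferson 182/314 = 58.0%, Lincoln 9/13 = 69.2% → Lincoln
Remedial: Jefferson 8/28 = 28.6%, Lincoln 99/240 = 41.2% → Lincoln
General: Jefferson 17/42 = 40.5%, Lincoln 46/85 = 54.1% → Lincoln
Overall: Jefferson 207/384 = 53.9%, Lincoln 154/338 = 45.6% → Jefferson
Lincoln wins each student group but Jefferson wins overall — the comparison reverses. Lincoln's students skew toward remedial, which has a lower base rate.

No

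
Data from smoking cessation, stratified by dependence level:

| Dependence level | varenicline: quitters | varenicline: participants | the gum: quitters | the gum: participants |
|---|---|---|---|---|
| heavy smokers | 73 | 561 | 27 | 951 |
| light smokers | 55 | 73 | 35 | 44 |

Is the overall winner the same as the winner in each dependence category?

No

Heavy smokers: varenicline 73/561 = 13.0%, the gum 27/951 = 2.8% → varenicline
Light smokers: varenicline 55/73 = 75.3%, the gum 35/44 = 79.5% → the gum
Overall: varenicline 128/634 = 20.2%, the gum 62/995 = 6.2% → varenicline
Neither sweeps: varenicline wins 1 of 2 groups, the gum wins 1. Varenicline wins overall but not every group — no Simpson reversal.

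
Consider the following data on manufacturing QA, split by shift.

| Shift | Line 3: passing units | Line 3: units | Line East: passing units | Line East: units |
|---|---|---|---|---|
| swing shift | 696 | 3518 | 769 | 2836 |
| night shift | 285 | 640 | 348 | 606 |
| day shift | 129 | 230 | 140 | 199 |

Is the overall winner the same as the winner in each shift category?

Swing shift: Line 3 696/3518 = 19.8%, Line East 769/2836 = 27.1% → Line East
Night shift: Line 3 285/640 = 44.5%, Line East 348/606 = 57.4% → Line East
Day shift: Line 3 129/230 = 56.1%, Line East 140/199 = 70.4% → Line East
Overall: Line 3 1110/4388 = 25.3%, Line East 1257/3641 = 34.5% → Line East
Line East wins overall and in every shift group — no reversal.

Yes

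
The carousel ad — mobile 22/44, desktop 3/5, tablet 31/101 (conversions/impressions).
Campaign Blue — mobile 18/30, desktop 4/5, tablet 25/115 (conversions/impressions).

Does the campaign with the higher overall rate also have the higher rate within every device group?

No

Mobile: the carousel ad 22/44 = 50.0%, Campaign Blue 18/30 = 60.0% → Campaign Blue
Desktop: the carousel ad 3/5 = 60.0%, Campaign Blue 4/5 = 80.0% → Campaign Blue
Tablet: the carousel ad 31/101 = 30.7%, Campaign Blue 25/115 = 21.7% → the carousel ad
Overall: the carousel ad 56/150 = 37.3%, Campaign Blue 47/150 = 31.3% → the carousel ad
Neither sweeps: the carousel ad wins 1 of 3 groups, Campaign Blue wins 2. The carousel ad wins overall but not every group — no Simpson reversal.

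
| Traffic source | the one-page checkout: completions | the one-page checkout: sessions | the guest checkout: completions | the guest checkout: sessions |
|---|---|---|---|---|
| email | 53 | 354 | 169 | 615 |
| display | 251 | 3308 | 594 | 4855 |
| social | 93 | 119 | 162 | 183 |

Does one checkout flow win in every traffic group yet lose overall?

No

Email: the one-page checkout 53/354 = 15.0%, the guest checkout 169/615 = 27.5% → the guest checkout
Display: the one-page checkout 251/3308 = 7.6%, the guest checkout 594/4855 = 12.2% → the guest checkout
Social: the one-page checkout 93/119 = 78.2%, the guest checkout 162/183 = 88.5% → the guest checkout
Overall: the one-page checkout 397/3781 = 10.5%, the guest checkout 925/5653 = 16.4% → the guest checkout
The guest checkout wins overall and in every traffic group — no reversal.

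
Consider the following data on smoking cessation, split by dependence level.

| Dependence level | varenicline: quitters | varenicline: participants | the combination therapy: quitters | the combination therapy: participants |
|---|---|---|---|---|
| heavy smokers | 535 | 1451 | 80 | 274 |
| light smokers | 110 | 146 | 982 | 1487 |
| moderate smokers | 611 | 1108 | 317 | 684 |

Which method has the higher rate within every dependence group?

varenicline

Heavy smokers: varenicline 535/1451 = 36.9%, the combination therapy 80/274 = 29.2% → varenicline
Light smokers: varenicline 110/146 = 75.3%, the combination therapy 982/1487 = 66.0% → varenicline
Moderate smokers: varenicline 611/1108 = 55.1%, the combination therapy 317/684 = 46.3% → varenicline
Varenicline has the higher rate in all 3 groups.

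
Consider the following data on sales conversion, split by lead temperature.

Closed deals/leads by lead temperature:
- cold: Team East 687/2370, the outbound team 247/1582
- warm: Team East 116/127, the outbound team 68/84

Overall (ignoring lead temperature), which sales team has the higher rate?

Cold: Team East 687/2370 = 29.0%, the outbound team 247/1582 = 15.6% → Team East
Warm: Team East 116/127 = 91.3%, the outbound team 68/84 = 81.0% → Team East
Overall: Team East 803/2497 = 32.2%, the outbound team 315/1666 = 18.9% → Team East

Team East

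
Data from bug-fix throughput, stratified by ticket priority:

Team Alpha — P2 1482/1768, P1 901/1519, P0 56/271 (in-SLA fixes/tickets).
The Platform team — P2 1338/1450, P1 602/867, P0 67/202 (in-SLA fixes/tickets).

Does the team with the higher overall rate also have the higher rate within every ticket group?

Yes

P2: Team Alpha 1482/1768 = 83.8%, the Platform team 1338/1450 = 92.3% → the Platform team
P1: Team Alpha 901/1519 = 59.3%, the Platform team 602/867 = 69.4% → the Platform team
P0: Team Alpha 56/271 = 20.7%, the Platform team 67/202 = 33.2% → the Platform team
Overall: Team Alpha 2439/3558 = 68.5%, the Platform team 2007/2519 = 79.7% → the Platform team
The Platform team wins overall and in every ticket group — no reversal.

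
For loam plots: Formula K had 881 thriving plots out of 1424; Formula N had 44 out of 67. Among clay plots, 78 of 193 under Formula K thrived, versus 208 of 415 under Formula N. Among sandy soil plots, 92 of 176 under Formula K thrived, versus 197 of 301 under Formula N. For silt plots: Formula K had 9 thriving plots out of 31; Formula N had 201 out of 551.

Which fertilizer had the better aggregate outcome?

Loam: Formula K 881/1424 = 61.9%, Formula N 44/67 = 65.7% → Formula N
Clay: Formula K 78/193 = 40.4%, Formula N 208/415 = 50.1% → Formula N
Sandy soil: Formula K 92/176 = 52.3%, Formula N 197/301 = 65.4% → Formula N
Silt: Formula K 9/31 = 29.0%, Formula N 201/551 = 36.5% → Formula N
Overall: Formula K 1060/1824 = 58.1%, Formula N 650/1334 = 48.7% → Formula K
(Formula N wins every soil group but Formula K wins overall — Formula N's plots skew toward the low-rate silt group.)

Formula K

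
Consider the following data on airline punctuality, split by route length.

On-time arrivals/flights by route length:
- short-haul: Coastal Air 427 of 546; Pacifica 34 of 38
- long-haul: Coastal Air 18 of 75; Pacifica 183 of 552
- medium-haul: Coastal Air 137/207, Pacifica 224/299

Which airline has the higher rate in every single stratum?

Short-haul: Coastal Air 427/546 = 78.2%, Pacifica 34/38 = 89.5% → Pacifica
Long-haul: Coastal Air 18/75 = 24.0%, Pacifica 183/552 = 33.2% → Pacifica
Medium-haul: Coastal Air 137/207 = 66.2%, Pacifica 224/299 = 74.9% → Pacifica
Pacifica has the higher rate in all 3 groups.

Pacifica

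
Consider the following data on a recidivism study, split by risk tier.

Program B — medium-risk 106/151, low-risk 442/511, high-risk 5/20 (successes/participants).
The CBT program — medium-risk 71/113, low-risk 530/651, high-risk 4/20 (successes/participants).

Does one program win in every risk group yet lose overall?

No

Medium-risk: Program B 106/151 = 70.2%, the CBT program 71/113 = 62.8% → Program B
Low-risk: Program B 442/511 = 86.5%, the CBT program 530/651 = 81.4% → Program B
High-risk: Program B 5/20 = 25.0%, the CBT program 4/20 = 20.0% → Program B
Overall: Program B 553/682 = 81.1%, the CBT program 605/784 = 77.2% → Program B
Program B wins overall and in every risk group — no reversal.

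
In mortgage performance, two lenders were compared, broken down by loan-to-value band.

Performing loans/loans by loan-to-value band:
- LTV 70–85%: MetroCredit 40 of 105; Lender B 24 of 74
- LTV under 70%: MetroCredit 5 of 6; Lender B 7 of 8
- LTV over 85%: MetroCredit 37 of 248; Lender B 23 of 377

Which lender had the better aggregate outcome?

MetroCredit

LTV 70–85%: MetroCredit 40/105 = 38.1%, Lender B 24/74 = 32.4% → MetroCredit
LTV under 70%: MetroCredit 5/6 = 83.3%, Lender B 7/8 = 87.5% → Lender B
LTV over 85%: MetroCredit 37/248 = 14.9%, Lender B 23/377 = 6.1% → MetroCredit
Overall: MetroCredit 82/359 = 22.8%, Lender B 54/459 = 11.8% → MetroCredit
(Neither sweeps every loan-to-value group, but MetroCredit has the higher pooled rate.)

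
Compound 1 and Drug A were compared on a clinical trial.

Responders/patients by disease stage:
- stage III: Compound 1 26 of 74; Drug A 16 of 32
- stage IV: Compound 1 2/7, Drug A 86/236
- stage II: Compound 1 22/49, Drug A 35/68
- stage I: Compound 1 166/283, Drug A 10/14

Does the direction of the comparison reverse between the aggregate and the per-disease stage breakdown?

Stage III: Compound 1 26/74 = 35.1%, Drug A 16/32 = 50.0% → Drug A
Stage IV: Compound 1 2/7 = 28.6%, Drug A 86/236 = 36.4% → Drug A
Stage II: Compound 1 22/49 = 44.9%, Drug A 35/68 = 51.5% → Drug A
Stage I: Compound 1 166/283 = 58.7%, Drug A 10/14 = 71.4% → Drug A
Overall: Compound 1 216/413 = 52.3%, Drug A 147/350 = 42.0% → Compound 1
Drug A wins each disease group but Compound 1 wins overall — the comparison reverses. Drug A's patients skew toward stage IV, which has a lower base rate.

Yes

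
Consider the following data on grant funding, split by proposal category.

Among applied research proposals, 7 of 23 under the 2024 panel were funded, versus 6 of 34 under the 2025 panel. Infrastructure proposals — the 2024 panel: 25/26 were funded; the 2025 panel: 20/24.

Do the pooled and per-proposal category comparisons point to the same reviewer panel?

Yes

Applied research: the 2024 panel 7/23 = 30.4%, the 2025 panel 6/34 = 17.6% → the 2024 panel
Infrastructure: the 2024 panel 25/26 = 96.2%, the 2025 panel 20/24 = 83.3% → the 2024 panel
Overall: the 2024 panel 32/49 = 65.3%, the 2025 panel 26/58 = 44.8% → the 2024 panel
The 2024 panel wins overall and in every proposal group — no reversal.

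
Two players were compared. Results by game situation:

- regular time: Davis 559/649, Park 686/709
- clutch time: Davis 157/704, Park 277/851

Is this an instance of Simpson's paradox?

Regular time: Davis 559/649 = 86.1%, Park 686/709 = 96.8% → Park
Clutch time: Davis 157/704 = 22.3%, Park 277/851 = 32.5% → Park
Overall: Davis 716/1353 = 52.9%, Park 963/1560 = 61.7% → Park
Park wins overall and in every game group — no reversal.

No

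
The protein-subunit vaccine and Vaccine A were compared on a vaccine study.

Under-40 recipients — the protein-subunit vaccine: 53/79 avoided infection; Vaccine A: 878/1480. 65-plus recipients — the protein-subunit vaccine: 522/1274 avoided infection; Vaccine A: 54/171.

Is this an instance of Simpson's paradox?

Under-40: the protein-subunit vaccine 53/79 = 67.1%, Vaccine A 878/1480 = 59.3% → the protein-subunit vaccine
65-plus: the protein-subunit vaccine 522/1274 = 41.0%, Vaccine A 54/171 = 31.6% → the protein-subunit vaccine
Overall: the protein-subunit vaccine 575/1353 = 42.5%, Vaccine A 932/1651 = 56.5% → Vaccine A
The protein-subunit vaccine wins each age group but Vaccine A wins overall — the comparison reverses. The protein-subunit vaccine's recipients skew toward 65-plus, which has a lower base rate.

Yes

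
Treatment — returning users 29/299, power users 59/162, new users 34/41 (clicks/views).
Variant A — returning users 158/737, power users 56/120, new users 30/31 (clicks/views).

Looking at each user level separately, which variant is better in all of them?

Returning users: Treatment 29/299 = 9.7%, Variant A 158/737 = 21.4% → Variant A
Power users: Treatment 59/162 = 36.4%, Variant A 56/120 = 46.7% → Variant A
New users: Treatment 34/41 = 82.9%, Variant A 30/31 = 96.8% → Variant A
Variant A has the higher rate in all 3 groups.

Variant A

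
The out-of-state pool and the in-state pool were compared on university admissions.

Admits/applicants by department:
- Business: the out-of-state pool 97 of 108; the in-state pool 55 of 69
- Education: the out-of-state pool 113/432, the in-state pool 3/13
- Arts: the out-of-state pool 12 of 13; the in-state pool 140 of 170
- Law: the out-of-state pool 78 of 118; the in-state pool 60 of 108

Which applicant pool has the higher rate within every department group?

Business: the out-of-state pool 97/108 = 89.8%, the in-state pool 55/69 = 79.7% → the out-of-state pool
Education: the out-of-state pool 113/432 = 26.2%, the in-state pool 3/13 = 23.1% → the out-of-state pool
Arts: the out-of-state pool 12/13 = 92.3%, the in-state pool 140/170 = 82.4% → the out-of-state pool
Law: the out-of-state pool 78/118 = 66.1%, the in-state pool 60/108 = 55.6% → the out-of-state pool
The out-of-state pool has the higher rate in all 4 groups.

the out-of-state pool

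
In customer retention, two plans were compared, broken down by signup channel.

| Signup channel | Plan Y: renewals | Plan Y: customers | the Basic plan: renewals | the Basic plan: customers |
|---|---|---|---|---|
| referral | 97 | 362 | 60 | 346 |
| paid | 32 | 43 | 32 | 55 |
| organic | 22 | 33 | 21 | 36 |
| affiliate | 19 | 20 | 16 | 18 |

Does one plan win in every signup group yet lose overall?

Referral: Plan Y 97/362 = 26.8%, the Basic plan 60/346 = 17.3% → Plan Y
Paid: Plan Y 32/43 = 74.4%, the Basic plan 32/55 = 58.2% → Plan Y
Organic: Plan Y 22/33 = 66.7%, the Basic plan 21/36 = 58.3% → Plan Y
Affiliate: Plan Y 19/20 = 95.0%, the Basic plan 16/18 = 88.9% → Plan Y
Overall: Plan Y 170/458 = 37.1%, the Basic plan 129/455 = 28.4% → Plan Y
Plan Y wins overall and in every signup group — no reversal.

No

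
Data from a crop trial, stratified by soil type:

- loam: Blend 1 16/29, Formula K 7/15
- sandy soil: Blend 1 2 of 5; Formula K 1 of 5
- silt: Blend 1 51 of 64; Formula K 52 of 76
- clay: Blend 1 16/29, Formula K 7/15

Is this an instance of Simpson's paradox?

Loam: Blend 1 16/29 = 55.2%, Formula K 7/15 = 46.7% → Blend 1
Sandy soil: Blend 1 2/5 = 40.0%, Formula K 1/5 = 20.0% → Blend 1
Silt: Blend 1 51/64 = 79.7%, Formula K 52/76 = 68.4% → Blend 1
Clay: Blend 1 16/29 = 55.2%, Formula K 7/15 = 46.7% → Blend 1
Overall: Blend 1 85/127 = 66.9%, Formula K 67/111 = 60.4% → Blend 1
Blend 1 wins overall and in every soil group — no reversal.

No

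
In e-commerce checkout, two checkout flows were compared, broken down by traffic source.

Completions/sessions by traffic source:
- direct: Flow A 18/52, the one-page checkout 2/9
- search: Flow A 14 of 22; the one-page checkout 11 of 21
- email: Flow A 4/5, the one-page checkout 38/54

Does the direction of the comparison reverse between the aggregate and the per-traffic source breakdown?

Yes

Direct: Flow A 18/52 = 34.6%, the one-page checkout 2/9 = 22.2% → Flow A
Search: Flow A 14/22 = 63.6%, the one-page checkout 11/21 = 52.4% → Flow A
Email: Flow A 4/5 = 80.0%, the one-page checkout 38/54 = 70.4% → Flow A
Overall: Flow A 36/79 = 45.6%, the one-page checkout 51/84 = 60.7% → the one-page checkout
Flow A wins each traffic group but the one-page checkout wins overall — the comparison reverses. Flow A's sessions skew toward direct, which has a lower base rate.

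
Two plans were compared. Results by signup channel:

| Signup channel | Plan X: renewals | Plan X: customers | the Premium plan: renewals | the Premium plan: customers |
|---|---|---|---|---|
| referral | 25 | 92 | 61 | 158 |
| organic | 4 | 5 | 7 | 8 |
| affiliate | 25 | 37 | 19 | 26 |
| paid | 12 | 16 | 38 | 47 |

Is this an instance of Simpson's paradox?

Referral: Plan X 25/92 = 27.2%, the Premium plan 61/158 = 38.6% → the Premium plan
Organic: Plan X 4/5 = 80.0%, the Premium plan 7/8 = 87.5% → the Premium plan
Affiliate: Plan X 25/37 = 67.6%, the Premium plan 19/26 = 73.1% → the Premium plan
Paid: Plan X 12/16 = 75.0%, the Premium plan 38/47 = 80.9% → the Premium plan
Overall: Plan X 66/150 = 44.0%, the Premium plan 125/239 = 52.3% → the Premium plan
The Premium plan wins overall and in every signup group — no reversal.

No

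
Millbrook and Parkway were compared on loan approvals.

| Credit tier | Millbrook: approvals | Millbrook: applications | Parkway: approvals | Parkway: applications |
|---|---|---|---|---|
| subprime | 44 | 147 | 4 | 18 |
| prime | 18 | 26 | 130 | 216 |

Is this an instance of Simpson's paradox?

Subprime: Millbrook 44/147 = 29.9%, Parkway 4/18 = 22.2% → Millbrook
Prime: Millbrook 18/26 = 69.2%, Parkway 130/216 = 60.2% → Millbrook
Overall: Millbrook 62/173 = 35.8%, Parkway 134/234 = 57.3% → Parkway
Millbrook wins each credit group but Parkway wins overall — the comparison reverses. Millbrook's applications skew toward subprime, which has a lower base rate.

Yes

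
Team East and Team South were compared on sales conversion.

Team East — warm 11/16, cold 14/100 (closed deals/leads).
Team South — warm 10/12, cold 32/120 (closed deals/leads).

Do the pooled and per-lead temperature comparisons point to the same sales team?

Warm: Team East 11/16 = 68.8%, Team South 10/12 = 83.3% → Team South
Cold: Team East 14/100 = 14.0%, Team South 32/120 = 26.7% → Team South
Overall: Team East 25/116 = 21.6%, Team South 42/132 = 31.8% → Team South
Team South wins overall and in every lead group — no reversal.

Yes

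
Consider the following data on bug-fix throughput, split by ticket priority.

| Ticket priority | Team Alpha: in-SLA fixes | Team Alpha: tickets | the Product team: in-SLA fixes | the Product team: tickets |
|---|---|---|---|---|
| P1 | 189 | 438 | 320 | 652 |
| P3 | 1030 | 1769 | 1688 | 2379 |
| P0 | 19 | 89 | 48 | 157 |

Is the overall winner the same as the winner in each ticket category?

Yes

P1: Team Alpha 189/438 = 43.2%, the Product team 320/652 = 49.1% → the Product team
P3: Team Alpha 1030/1769 = 58.2%, the Product team 1688/2379 = 71.0% → the Product team
P0: Team Alpha 19/89 = 21.3%, the Product team 48/157 = 30.6% → the Product team
Overall: Team Alpha 1238/2296 = 53.9%, the Product team 2056/3188 = 64.5% → the Product team
The Product team wins overall and in every ticket group — no reversal.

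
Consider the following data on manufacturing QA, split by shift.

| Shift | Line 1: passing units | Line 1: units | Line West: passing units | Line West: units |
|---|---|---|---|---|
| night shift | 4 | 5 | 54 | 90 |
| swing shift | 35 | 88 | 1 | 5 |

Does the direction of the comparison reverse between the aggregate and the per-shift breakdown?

Night shift: Line 1 4/5 = 80.0%, Line West 54/90 = 60.0% → Line 1
Swing shift: Line 1 35/88 = 39.8%, Line West 1/5 = 20.0% → Line 1
Overall: Line 1 39/93 = 41.9%, Line West 55/95 = 57.9% → Line West
Line 1 wins each shift group but Line West wins overall — the comparison reverses. Line 1's units skew toward swing shift, which has a lower base rate.

Yes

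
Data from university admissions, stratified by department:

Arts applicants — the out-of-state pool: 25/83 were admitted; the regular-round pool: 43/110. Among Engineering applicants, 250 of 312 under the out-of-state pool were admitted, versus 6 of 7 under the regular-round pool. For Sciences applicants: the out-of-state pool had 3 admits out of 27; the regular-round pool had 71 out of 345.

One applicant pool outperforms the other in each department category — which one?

the regular-round pool

Arts: the out-of-state pool 25/83 = 30.1%, the regular-round pool 43/110 = 39.1% → the regular-round pool
Engineering: the out-of-state pool 250/312 = 80.1%, the regular-round pool 6/7 = 85.7% → the regular-round pool
Sciences: the out-of-state pool 3/27 = 11.1%, the regular-round pool 71/345 = 20.6% → the regular-round pool
The regular-round pool has the higher rate in all 3 groups.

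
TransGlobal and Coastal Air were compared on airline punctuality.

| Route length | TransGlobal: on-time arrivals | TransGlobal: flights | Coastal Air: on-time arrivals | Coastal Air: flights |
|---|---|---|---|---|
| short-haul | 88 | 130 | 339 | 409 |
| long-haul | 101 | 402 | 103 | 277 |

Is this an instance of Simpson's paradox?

Short-haul: TransGlobal 88/130 = 67.7%, Coastal Air 339/409 = 82.9% → Coastal Air
Long-haul: TransGlobal 101/402 = 25.1%, Coastal Air 103/277 = 37.2% → Coastal Air
Overall: TransGlobal 189/532 = 35.5%, Coastal Air 442/686 = 64.4% → Coastal Air
Coastal Air wins overall and in every route group — no reversal.

No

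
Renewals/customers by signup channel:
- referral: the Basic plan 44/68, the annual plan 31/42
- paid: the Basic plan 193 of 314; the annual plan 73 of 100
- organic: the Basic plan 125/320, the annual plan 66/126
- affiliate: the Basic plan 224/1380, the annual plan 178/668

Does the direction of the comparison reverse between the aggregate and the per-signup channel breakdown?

No

Referral: the Basic plan 44/68 = 64.7%, the annual plan 31/42 = 73.8% → the annual plan
Paid: the Basic plan 193/314 = 61.5%, the annual plan 73/100 = 73.0% → the annual plan
Organic: the Basic plan 125/320 = 39.1%, the annual plan 66/126 = 52.4% → the annual plan
Affiliate: the Basic plan 224/1380 = 16.2%, the annual plan 178/668 = 26.6% → the annual plan
Overall: the Basic plan 586/2082 = 28.1%, the annual plan 348/936 = 37.2% → the annual plan
The annual plan wins overall and in every signup group — no reversal.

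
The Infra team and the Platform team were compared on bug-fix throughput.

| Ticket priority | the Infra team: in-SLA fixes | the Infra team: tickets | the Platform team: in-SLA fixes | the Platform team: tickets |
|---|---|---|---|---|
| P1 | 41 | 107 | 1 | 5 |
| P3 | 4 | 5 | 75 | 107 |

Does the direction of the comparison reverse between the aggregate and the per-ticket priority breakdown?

P1: the Infra team 41/107 = 38.3%, the Platform team 1/5 = 20.0% → the Infra team
P3: the Infra team 4/5 = 80.0%, the Platform team 75/107 = 70.1% → the Infra team
Overall: the Infra team 45/112 = 40.2%, the Platform team 76/112 = 67.9% → the Platform team
The Infra team wins each ticket group but the Platform team wins overall — the comparison reverses. The Infra team's tickets skew toward P1, which has a lower base rate.

Yes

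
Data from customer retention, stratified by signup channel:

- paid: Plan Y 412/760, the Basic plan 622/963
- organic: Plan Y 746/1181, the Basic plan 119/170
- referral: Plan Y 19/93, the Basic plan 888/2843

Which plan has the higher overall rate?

Paid: Plan Y 412/760 = 54.2%, the Basic plan 622/963 = 64.6% → the Basic plan
Organic: Plan Y 746/1181 = 63.2%, the Basic plan 119/170 = 70.0% → the Basic plan
Referral: Plan Y 19/93 = 20.4%, the Basic plan 888/2843 = 31.2% → the Basic plan
Overall: Plan Y 1177/2034 = 57.9%, the Basic plan 1629/3976 = 41.0% → Plan Y
(The Basic plan wins every signup group but Plan Y wins overall — the Basic plan's customers skew toward the low-rate referral group.)

Plan Y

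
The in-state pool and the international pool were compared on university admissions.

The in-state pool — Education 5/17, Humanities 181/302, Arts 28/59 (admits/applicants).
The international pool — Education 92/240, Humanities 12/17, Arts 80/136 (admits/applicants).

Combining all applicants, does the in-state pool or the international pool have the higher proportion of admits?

Education: the in-state pool 5/17 = 29.4%, the international pool 92/240 = 38.3% → the international pool
Humanities: the in-state pool 181/302 = 59.9%, the international pool 12/17 = 70.6% → the international pool
Arts: the in-state pool 28/59 = 47.5%, the international pool 80/136 = 58.8% → the international pool
Overall: the in-state pool 214/378 = 56.6%, the international pool 184/393 = 46.8% → the in-state pool
(The international pool wins every department group but the in-state pool wins overall — the international pool's applicants skew toward the low-rate Education group.)

the in-state pool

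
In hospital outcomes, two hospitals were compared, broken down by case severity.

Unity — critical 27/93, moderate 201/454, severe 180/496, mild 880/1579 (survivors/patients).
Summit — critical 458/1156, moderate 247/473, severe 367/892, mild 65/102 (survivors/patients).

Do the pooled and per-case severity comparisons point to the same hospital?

Critical: Unity 27/93 = 29.0%, Summit 458/1156 = 39.6% → Summit
Moderate: Unity 201/454 = 44.3%, Summit 247/473 = 52.2% → Summit
Severe: Unity 180/496 = 36.3%, Summit 367/892 = 41.1% → Summit
Mild: Unity 880/1579 = 55.7%, Summit 65/102 = 63.7% → Summit
Overall: Unity 1288/2622 = 49.1%, Summit 1137/2623 = 43.3% → Unity
Summit wins each case group but Unity wins overall — the comparison reverses. Summit's patients skew toward critical, which has a lower base rate.

No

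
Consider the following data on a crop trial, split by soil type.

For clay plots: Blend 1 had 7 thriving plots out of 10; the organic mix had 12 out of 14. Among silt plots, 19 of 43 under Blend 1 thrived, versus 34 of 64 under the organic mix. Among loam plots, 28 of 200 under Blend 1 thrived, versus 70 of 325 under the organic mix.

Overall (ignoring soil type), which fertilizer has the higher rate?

the organic mix

Clay: Blend 1 7/10 = 70.0%, the organic mix 12/14 = 85.7% → the organic mix
Silt: Blend 1 19/43 = 44.2%, the organic mix 34/64 = 53.1% → the organic mix
Loam: Blend 1 28/200 = 14.0%, the organic mix 70/325 = 21.5% → the organic mix
Overall: Blend 1 54/253 = 21.3%, the organic mix 116/403 = 28.8% → the organic mix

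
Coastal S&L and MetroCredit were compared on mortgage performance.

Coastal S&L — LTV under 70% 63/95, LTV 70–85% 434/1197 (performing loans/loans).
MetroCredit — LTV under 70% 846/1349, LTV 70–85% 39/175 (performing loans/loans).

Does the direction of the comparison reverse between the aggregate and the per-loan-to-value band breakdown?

Yes

LTV under 70%: Coastal S&L 63/95 = 66.3%, MetroCredit 846/1349 = 62.7% → Coastal S&L
LTV 70–85%: Coastal S&L 434/1197 = 36.3%, MetroCredit 39/175 = 22.3% → Coastal S&L
Overall: Coastal S&L 497/1292 = 38.5%, MetroCredit 885/1524 = 58.1% → MetroCredit
Coastal S&L wins each loan-to-value group but MetroCredit wins overall — the comparison reverses. Coastal S&L's loans skew toward LTV 70–85%, which has a lower base rate.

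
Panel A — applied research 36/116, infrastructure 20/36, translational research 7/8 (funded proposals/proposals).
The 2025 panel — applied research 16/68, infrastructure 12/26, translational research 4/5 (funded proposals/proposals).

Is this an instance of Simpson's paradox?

No

Applied research: Panel A 36/116 = 31.0%, the 2025 panel 16/68 = 23.5% → Panel A
Infrastructure: Panel A 20/36 = 55.6%, the 2025 panel 12/26 = 46.2% → Panel A
Translational research: Panel A 7/8 = 87.5%, the 2025 panel 4/5 = 80.0% → Panel A
Overall: Panel A 63/160 = 39.4%, the 2025 panel 32/99 = 32.3% → Panel A
Panel A wins overall and in every proposal group — no reversal.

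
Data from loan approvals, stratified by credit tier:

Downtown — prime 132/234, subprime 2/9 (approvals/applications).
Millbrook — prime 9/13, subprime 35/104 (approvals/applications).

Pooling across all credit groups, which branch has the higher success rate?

Downtown

Prime: Downtown 132/234 = 56.4%, Millbrook 9/13 = 69.2% → Millbrook
Subprime: Downtown 2/9 = 22.2%, Millbrook 35/104 = 33.7% → Millbrook
Overall: Downtown 134/243 = 55.1%, Millbrook 44/117 = 37.6% → Downtown
(Millbrook wins every credit group but Downtown wins overall — Millbrook's applications skew toward the low-rate subprime group.)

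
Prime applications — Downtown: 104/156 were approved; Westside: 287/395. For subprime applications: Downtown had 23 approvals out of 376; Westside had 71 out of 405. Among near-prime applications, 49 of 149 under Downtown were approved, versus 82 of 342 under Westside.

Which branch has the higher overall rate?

Prime: Downtown 104/156 = 66.7%, Westside 287/395 = 72.7% → Westside
Subprime: Downtown 23/376 = 6.1%, Westside 71/405 = 17.5% → Westside
Near-prime: Downtown 49/149 = 32.9%, Westside 82/342 = 24.0% → Downtown
Overall: Downtown 176/681 = 25.8%, Westside 440/1142 = 38.5% → Westside
(Neither sweeps every credit group, but Westside has the higher pooled rate.)

Westside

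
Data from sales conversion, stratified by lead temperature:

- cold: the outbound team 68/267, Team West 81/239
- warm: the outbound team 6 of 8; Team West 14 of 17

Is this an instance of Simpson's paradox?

Cold: the outbound team 68/267 = 25.5%, Team West 81/239 = 33.9% → Team West
Warm: the outbound team 6/8 = 75.0%, Team West 14/17 = 82.4% → Team West
Overall: the outbound team 74/275 = 26.9%, Team West 95/256 = 37.1% → Team West
Team West wins overall and in every lead group — no reversal.

No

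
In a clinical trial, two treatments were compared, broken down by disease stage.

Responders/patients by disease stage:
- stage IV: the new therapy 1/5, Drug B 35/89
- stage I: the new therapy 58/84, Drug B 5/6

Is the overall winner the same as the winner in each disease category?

No

Stage IV: the new therapy 1/5 = 20.0%, Drug B 35/89 = 39.3% → Drug B
Stage I: the new therapy 58/84 = 69.0%, Drug B 5/6 = 83.3% → Drug B
Overall: the new therapy 59/89 = 66.3%, Drug B 40/95 = 42.1% → the new therapy
Drug B wins each disease group but the new therapy wins overall — the comparison reverses. Drug B's patients skew toward stage IV, which has a lower base rate.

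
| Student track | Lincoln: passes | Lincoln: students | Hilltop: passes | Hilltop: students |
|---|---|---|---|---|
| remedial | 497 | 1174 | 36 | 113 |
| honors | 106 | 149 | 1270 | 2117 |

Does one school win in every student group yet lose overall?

Yes

Remedial: Lincoln 497/1174 = 42.3%, Hilltop 36/113 = 31.9% → Lincoln
Honors: Lincoln 106/149 = 71.1%, Hilltop 1270/2117 = 60.0% → Lincoln
Overall: Lincoln 603/1323 = 45.6%, Hilltop 1306/2230 = 58.6% → Hilltop
Lincoln wins each student group but Hilltop wins overall — the comparison reverses. Lincoln's students skew toward remedial, which has a lower base rate.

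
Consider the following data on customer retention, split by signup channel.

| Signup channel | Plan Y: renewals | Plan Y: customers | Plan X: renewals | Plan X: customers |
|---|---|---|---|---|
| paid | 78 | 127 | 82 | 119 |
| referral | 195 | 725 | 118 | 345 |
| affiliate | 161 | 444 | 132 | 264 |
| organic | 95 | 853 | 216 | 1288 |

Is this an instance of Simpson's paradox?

No

Paid: Plan Y 78/127 = 61.4%, Plan X 82/119 = 68.9% → Plan X
Referral: Plan Y 195/725 = 26.9%, Plan X 118/345 = 34.2% → Plan X
Affiliate: Plan Y 161/444 = 36.3%, Plan X 132/264 = 50.0% → Plan X
Organic: Plan Y 95/853 = 11.1%, Plan X 216/1288 = 16.8% → Plan X
Overall: Plan Y 529/2149 = 24.6%, Plan X 548/2016 = 27.2% → Plan X
Plan X wins overall and in every signup group — no reversal.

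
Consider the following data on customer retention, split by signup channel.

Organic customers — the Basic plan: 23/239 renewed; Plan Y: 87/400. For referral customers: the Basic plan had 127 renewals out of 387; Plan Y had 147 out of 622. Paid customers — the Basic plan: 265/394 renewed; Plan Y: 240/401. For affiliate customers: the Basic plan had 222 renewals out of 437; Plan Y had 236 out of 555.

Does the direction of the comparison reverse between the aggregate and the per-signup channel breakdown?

No

Organic: the Basic plan 23/239 = 9.6%, Plan Y 87/400 = 21.8% → Plan Y
Referral: the Basic plan 127/387 = 32.8%, Plan Y 147/622 = 23.6% → the Basic plan
Paid: the Basic plan 265/394 = 67.3%, Plan Y 240/401 = 59.9% → the Basic plan
Affiliate: the Basic plan 222/437 = 50.8%, Plan Y 236/555 = 42.5% → the Basic plan
Overall: the Basic plan 637/1457 = 43.7%, Plan Y 710/1978 = 35.9% → the Basic plan
Neither sweeps: the Basic plan wins 3 of 4 groups, Plan Y wins 1. The Basic plan wins overall but not every group — no Simpson reversal.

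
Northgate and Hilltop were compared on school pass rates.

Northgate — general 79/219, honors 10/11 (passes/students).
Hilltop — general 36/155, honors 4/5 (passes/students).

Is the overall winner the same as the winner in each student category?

General: Northgate 79/219 = 36.1%, Hilltop 36/155 = 23.2% → Northgate
Honors: Northgate 10/11 = 90.9%, Hilltop 4/5 = 80.0% → Northgate
Overall: Northgate 89/230 = 38.7%, Hilltop 40/160 = 25.0% → Northgate
Northgate wins overall and in every student group — no reversal.

Yes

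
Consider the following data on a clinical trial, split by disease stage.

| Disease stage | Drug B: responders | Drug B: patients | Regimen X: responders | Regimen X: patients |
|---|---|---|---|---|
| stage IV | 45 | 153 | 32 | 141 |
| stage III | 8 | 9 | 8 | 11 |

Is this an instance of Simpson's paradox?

No

Stage IV: Drug B 45/153 = 29.4%, Regimen X 32/141 = 22.7% → Drug B
Stage III: Drug B 8/9 = 88.9%, Regimen X 8/11 = 72.7% → Drug B
Overall: Drug B 53/162 = 32.7%, Regimen X 40/152 = 26.3% → Drug B
Drug B wins overall and in every disease group — no reversal.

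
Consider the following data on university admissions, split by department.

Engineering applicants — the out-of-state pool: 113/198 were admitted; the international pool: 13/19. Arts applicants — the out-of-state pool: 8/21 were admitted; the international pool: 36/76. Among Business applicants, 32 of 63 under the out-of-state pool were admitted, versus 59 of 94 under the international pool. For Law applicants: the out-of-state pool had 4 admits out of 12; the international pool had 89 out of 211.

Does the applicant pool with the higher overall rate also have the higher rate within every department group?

Engineering: the out-of-state pool 113/198 = 57.1%, the international pool 13/19 = 68.4% → the international pool
Arts: the out-of-state pool 8/21 = 38.1%, the international pool 36/76 = 47.4% → the international pool
Business: the out-of-state pool 32/63 = 50.8%, the international pool 59/94 = 62.8% → the international pool
Law: the out-of-state pool 4/12 = 33.3%, the international pool 89/211 = 42.2% → the international pool
Overall: the out-of-state pool 157/294 = 53.4%, the international pool 197/400 = 49.2% → the out-of-state pool
The international pool wins each department group but the out-of-state pool wins overall — the comparison reverses. The international pool's applicants skew toward Law, which has a lower base rate.

No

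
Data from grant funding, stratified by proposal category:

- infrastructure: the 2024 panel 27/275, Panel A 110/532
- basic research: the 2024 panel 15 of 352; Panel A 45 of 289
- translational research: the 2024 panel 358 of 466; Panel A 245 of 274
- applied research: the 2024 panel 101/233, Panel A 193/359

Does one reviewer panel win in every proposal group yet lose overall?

No

Infrastructure: the 2024 panel 27/275 = 9.8%, Panel A 110/532 = 20.7% → Panel A
Basic research: the 2024 panel 15/352 = 4.3%, Panel A 45/289 = 15.6% → Panel A
Translational research: the 2024 panel 358/466 = 76.8%, Panel A 245/274 = 89.4% → Panel A
Applied research: the 2024 panel 101/233 = 43.3%, Panel A 193/359 = 53.8% → Panel A
Overall: the 2024 panel 501/1326 = 37.8%, Panel A 593/1454 = 40.8% → Panel A
Panel A wins overall and in every proposal group — no reversal.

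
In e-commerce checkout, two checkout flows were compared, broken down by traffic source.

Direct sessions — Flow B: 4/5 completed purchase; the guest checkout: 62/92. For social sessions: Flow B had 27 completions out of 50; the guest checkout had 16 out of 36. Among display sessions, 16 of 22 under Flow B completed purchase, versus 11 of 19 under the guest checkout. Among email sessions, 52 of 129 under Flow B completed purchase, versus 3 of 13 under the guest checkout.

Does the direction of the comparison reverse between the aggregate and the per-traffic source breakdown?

Direct: Flow B 4/5 = 80.0%, the guest checkout 62/92 = 67.4% → Flow B
Social: Flow B 27/50 = 54.0%, the guest checkout 16/36 = 44.4% → Flow B
Display: Flow B 16/22 = 72.7%, the guest checkout 11/19 = 57.9% → Flow B
Email: Flow B 52/129 = 40.3%, the guest checkout 3/13 = 23.1% → Flow B
Overall: Flow B 99/206 = 48.1%, the guest checkout 92/160 = 57.5% → the guest checkout
Flow B wins each traffic group but the guest checkout wins overall — the comparison reverses. Flow B's sessions skew toward email, which has a lower base rate.

Yes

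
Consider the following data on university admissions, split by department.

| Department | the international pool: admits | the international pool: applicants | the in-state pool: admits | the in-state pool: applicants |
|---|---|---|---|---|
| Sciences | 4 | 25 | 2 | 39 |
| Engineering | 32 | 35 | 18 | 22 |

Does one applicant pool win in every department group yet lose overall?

No

Sciences: the international pool 4/25 = 16.0%, the in-state pool 2/39 = 5.1% → the international pool
Engineering: the international pool 32/35 = 91.4%, the in-state pool 18/22 = 81.8% → the international pool
Overall: the international pool 36/60 = 60.0%, the in-state pool 20/61 = 32.8% → the international pool
The international pool wins overall and in every department group — no reversal.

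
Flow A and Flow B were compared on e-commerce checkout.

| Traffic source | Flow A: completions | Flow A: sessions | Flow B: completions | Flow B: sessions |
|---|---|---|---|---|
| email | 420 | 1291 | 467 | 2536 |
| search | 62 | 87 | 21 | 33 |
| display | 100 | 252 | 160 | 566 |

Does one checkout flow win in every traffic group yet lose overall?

No

Email: Flow A 420/1291 = 32.5%, Flow B 467/2536 = 18.4% → Flow A
Search: Flow A 62/87 = 71.3%, Flow B 21/33 = 63.6% → Flow A
Display: Flow A 100/252 = 39.7%, Flow B 160/566 = 28.3% → Flow A
Overall: Flow A 582/1630 = 35.7%, Flow B 648/3135 = 20.7% → Flow A
Flow A wins overall and in every traffic group — no reversal.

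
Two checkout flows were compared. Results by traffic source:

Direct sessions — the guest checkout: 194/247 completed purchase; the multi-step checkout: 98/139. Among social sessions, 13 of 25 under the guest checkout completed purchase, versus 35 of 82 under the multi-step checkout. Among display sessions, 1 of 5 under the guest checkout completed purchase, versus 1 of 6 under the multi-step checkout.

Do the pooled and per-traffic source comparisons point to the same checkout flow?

Yes

Direct: the guest checkout 194/247 = 78.5%, the multi-step checkout 98/139 = 70.5% → the guest checkout
Social: the guest checkout 13/25 = 52.0%, the multi-step checkout 35/82 = 42.7% → the guest checkout
Display: the guest checkout 1/5 = 20.0%, the multi-step checkout 1/6 = 16.7% → the guest checkout
Overall: the guest checkout 208/277 = 75.1%, the multi-step checkout 134/227 = 59.0% → the guest checkout
The guest checkout wins overall and in every traffic group — no reversal.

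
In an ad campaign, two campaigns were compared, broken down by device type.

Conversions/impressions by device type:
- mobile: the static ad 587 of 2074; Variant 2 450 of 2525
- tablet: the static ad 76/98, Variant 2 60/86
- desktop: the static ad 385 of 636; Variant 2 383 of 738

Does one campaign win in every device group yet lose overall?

Mobile: the static ad 587/2074 = 28.3%, Variant 2 450/2525 = 17.8% → the static ad
Tablet: the static ad 76/98 = 77.6%, Variant 2 60/86 = 69.8% → the static ad
Desktop: the static ad 385/636 = 60.5%, Variant 2 383/738 = 51.9% → the static ad
Overall: the static ad 1048/2808 = 37.3%, Variant 2 893/3349 = 26.7% → the static ad
The static ad wins overall and in every device group — no reversal.

No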